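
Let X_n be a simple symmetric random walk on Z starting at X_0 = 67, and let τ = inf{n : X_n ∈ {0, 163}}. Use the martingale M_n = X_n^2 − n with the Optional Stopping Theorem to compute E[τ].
E[τ] = 6432

M_n = X_n^2 − n is a martingale (since E[X_{n+1}^2 | F_n] = X_n^2 + 1). By OST (τ has finite mean in a bounded region), E[M_τ] = E[M_0] = X_0^2 − 0 = 67^2 = 4489. Also E[M_τ] = E[X_τ^2] − E[τ]. The walk exits at 0 or 163, with P(hit 163 first) = 67/163, so E[X_τ^2] = 163^2 · 67/163 + 0 = 10921. Thus E[τ] = E[X_τ^2] − E[M_τ] = 10921 − 4489 = 6432 = 67(163 − 67) = 6432.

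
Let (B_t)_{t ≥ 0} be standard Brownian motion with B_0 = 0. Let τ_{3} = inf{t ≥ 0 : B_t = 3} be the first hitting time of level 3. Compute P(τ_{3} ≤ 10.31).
P(τ_{3} ≤ 10.31) = 2(1 − Φ(3/√10.31)) = 2(1 − Φ(0.9343)) ≈ 0.3501

By the reflection principle for standard BM, P(τ_b ≤ t) = 2 · P(B_t ≥ b). Since B_t ~ N(0, t), P(B_t ≥ 3) = 1 − Φ(3/√t) = 1 − Φ(3/√10.31) = 1 − Φ(0.9343) ≈ 0.17507. Doubling: P(τ_{3} ≤ 10.31) ≈ 2 · 0.17507 = 0.35014 ≈ 0.3501.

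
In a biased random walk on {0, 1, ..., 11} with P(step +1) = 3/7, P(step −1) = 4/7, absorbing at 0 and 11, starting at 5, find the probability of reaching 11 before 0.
P(hit 11 before 0) = (1 − (4/3)^5) / (1 − (4/3)^11) = 569349/4017157

Let u_k denote P(reach 11 before 0 | start at k). Boundary: u_0 = 0, u_11 = 1. Recurrence: u_k = 3/7·u_{k+1} + 4/7·u_{k-1} for 1 ≤ k ≤ 10. Try u_k = A + B·r^k with r = q/p = (4/7)/(3/7) = 4/3. Substitution satisfies the recurrence; boundary conditions give:
  u_k = (1 − r^k) / (1 − r^N) = (1 − (4/3)^5) / (1 − (4/3)^11) = 569349/4017157.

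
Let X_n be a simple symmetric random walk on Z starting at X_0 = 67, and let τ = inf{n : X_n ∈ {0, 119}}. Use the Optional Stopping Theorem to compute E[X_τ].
E[X_τ] = 67

X_n is a martingale and τ is a bounded-mean stopping time (indeed τ is finite a.s. with bounded expectation since the walk is in a bounded region). By the OST, E[X_τ] = E[X_0] = 67. Equivalently: E[X_τ] = 119 · P(hit 119 first) + 0 · P(hit 0 first) = 119 · (67/119) = 67.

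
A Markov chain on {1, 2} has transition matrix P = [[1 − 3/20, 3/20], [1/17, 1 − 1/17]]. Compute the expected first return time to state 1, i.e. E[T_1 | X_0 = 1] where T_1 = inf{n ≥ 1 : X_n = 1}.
E[T_1 | X_0 = 1] = 1/π_1 = 71/20

For an irreducible recurrent Markov chain with stationary distribution π, E[T_i | X_0 = i] = 1/π_i (Kac's formula). Here π_1 = (1/17)/(3/20 + 1/17) = (1/17)/(71/340) = 20/71, so E[T_1 | X_0 = 1] = 1/π_1 = (3/20 + 1/17)/(1/17) = (71/340)/(1/17) = 71/20.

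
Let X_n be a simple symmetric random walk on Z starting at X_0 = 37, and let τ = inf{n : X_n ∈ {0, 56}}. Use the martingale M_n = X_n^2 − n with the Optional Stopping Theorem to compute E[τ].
E[τ] = 703

M_n = X_n^2 − n is a martingale (since E[X_{n+1}^2 | F_n] = X_n^2 + 1). By OST (τ has finite mean in a bounded region), E[M_τ] = E[M_0] = X_0^2 − 0 = 37^2 = 1369. Also E[M_τ] = E[X_τ^2] − E[τ]. The walk exits at 0 or 56, with P(hit 56 first) = 37/56, so E[X_τ^2] = 56^2 · 37/56 + 0 = 2072. Thus E[τ] = E[X_τ^2] − E[M_τ] = 2072 − 1369 = 703 = 37(56 − 37) = 703.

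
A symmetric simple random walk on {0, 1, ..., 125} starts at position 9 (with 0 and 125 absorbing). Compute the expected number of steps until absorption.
E[τ | X_0 = 9] = 1044

Let v_k = E[τ | X_0 = k]. Boundary: v_0 = v_125 = 0. Recurrence: v_k = 1 + (v_{k-1} + v_{k+1})/2 for 1 ≤ k ≤ 124. The particular solution to v_k − (v_{k-1} + v_{k+1})/2 = 1 is v_k = −k^2. Adding homogeneous solution A + B k and matching boundaries gives v_k = k (125 − k). Substituting k = 9: v_9 = 9 · 116 = 1044.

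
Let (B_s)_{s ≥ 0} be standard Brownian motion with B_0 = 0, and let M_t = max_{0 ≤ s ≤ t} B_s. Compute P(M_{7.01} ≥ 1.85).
P(M_{7.01} ≥ 1.85) = 2·P(B_{7.01} ≥ 1.85) = 2(1 − Φ(1.85/√7.01)) ≈ 0.4847

By the reflection principle for Brownian motion, P(M_t ≥ a) = 2 · P(B_t ≥ a) for a ≥ 0. Since B_t ~ N(0, t), P(B_t ≥ 1.85) = 1 − Φ(1.85/√t) = 1 − Φ(1.85/√7.01) = 1 − Φ(0.6987). So
  P(M_{7.01} ≥ 1.85) = 2(1 − Φ(0.6987)) ≈ 0.4847.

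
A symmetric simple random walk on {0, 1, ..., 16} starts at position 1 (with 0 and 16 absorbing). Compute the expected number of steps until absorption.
E[τ | X_0 = 1] = 15

Let v_k = E[τ | X_0 = k]. Boundary: v_0 = v_16 = 0. Recurrence: v_k = 1 + (v_{k-1} + v_{k+1})/2 for 1 ≤ k ≤ 15. The particular solution to v_k − (v_{k-1} + v_{k+1})/2 = 1 is v_k = −k^2. Adding homogeneous solution A + B k and matching boundaries gives v_k = k (16 − k). Substituting k = 1: v_1 = 1 · 15 = 15.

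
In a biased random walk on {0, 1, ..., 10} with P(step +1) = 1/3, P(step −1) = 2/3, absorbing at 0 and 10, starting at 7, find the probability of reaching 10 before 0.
P(hit 10 before 0) = (1 − (2)^7) / (1 − (2)^10) = 127/1023

Let u_k denote P(reach 10 before 0 | start at k). Boundary: u_0 = 0, u_10 = 1. Recurrence: u_k = 1/3·u_{k+1} + 2/3·u_{k-1} for 1 ≤ k ≤ 9. Try u_k = A + B·r^k with r = q/p = (2/3)/(1/3) = 2. Substitution satisfies the recurrence; boundary conditions give:
  u_k = (1 − r^k) / (1 − r^N) = (1 − (2)^7) / (1 − (2)^10) = 127/1023.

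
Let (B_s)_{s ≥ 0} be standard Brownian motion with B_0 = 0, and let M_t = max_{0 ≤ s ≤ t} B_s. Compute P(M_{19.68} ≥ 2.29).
P(M_{19.68} ≥ 2.29) = 2·P(B_{19.68} ≥ 2.29) = 2(1 − Φ(2.29/√19.68)) ≈ 0.6057

By the reflection principle for Brownian motion, P(M_t ≥ a) = 2 · P(B_t ≥ a) for a ≥ 0. Since B_t ~ N(0, t), P(B_t ≥ 2.29) = 1 − Φ(2.29/√t) = 1 − Φ(2.29/√19.68) = 1 − Φ(0.5162). So
  P(M_{19.68} ≥ 2.29) = 2(1 − Φ(0.5162)) ≈ 0.6057.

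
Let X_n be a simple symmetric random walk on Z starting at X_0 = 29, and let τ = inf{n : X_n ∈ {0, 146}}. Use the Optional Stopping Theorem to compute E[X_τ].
E[X_τ] = 29

X_n is a martingale and τ is a bounded-mean stopping time (indeed τ is finite a.s. with bounded expectation since the walk is in a bounded region). By the OST, E[X_τ] = E[X_0] = 29. Equivalently: E[X_τ] = 146 · P(hit 146 first) + 0 · P(hit 0 first) = 146 · (29/146) = 29.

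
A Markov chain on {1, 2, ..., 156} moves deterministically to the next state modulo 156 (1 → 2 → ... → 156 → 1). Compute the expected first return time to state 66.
E[T_66 | X_0 = 66] = 156

The chain cycles deterministically, so starting at state 66 it returns in exactly 156 steps. Equivalently, the stationary distribution is uniform π_j = 1/156 for every state j, so by Kac's formula E[T_66] = 1/π_66 = 156.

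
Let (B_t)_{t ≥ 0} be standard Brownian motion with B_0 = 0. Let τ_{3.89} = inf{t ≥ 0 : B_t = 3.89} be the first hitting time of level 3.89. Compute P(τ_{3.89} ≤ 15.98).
P(τ_{3.89} ≤ 15.98) = 2(1 − Φ(3.89/√15.98)) = 2(1 − Φ(0.9731)) ≈ 0.3305

By the reflection principle for standard BM, P(τ_b ≤ t) = 2 · P(B_t ≥ b). Since B_t ~ N(0, t), P(B_t ≥ 3.89) = 1 − Φ(3.89/√t) = 1 − Φ(3.89/√15.98) = 1 − Φ(0.9731) ≈ 0.16525. Doubling: P(τ_{3.89} ≤ 15.98) ≈ 2 · 0.16525 = 0.33050 ≈ 0.3305.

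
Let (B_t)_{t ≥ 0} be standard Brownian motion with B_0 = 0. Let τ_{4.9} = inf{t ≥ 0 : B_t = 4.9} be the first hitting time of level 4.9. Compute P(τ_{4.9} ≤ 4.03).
P(τ_{4.9} ≤ 4.03) = 2(1 − Φ(4.9/√4.03)) = 2(1 − Φ(2.4409)) ≈ 0.0147

By the reflection principle for standard BM, P(τ_b ≤ t) = 2 · P(B_t ≥ b). Since B_t ~ N(0, t), P(B_t ≥ 4.9) = 1 − Φ(4.9/√t) = 1 − Φ(4.9/√4.03) = 1 − Φ(2.4409) ≈ 0.00733. Doubling: P(τ_{4.9} ≤ 4.03) ≈ 2 · 0.00733 = 0.01466 ≈ 0.0147.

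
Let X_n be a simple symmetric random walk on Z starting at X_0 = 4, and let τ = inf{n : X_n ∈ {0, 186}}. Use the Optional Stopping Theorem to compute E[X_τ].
E[X_τ] = 4

X_n is a martingale and τ is a bounded-mean stopping time (indeed τ is finite a.s. with bounded expectation since the walk is in a bounded region). By the OST, E[X_τ] = E[X_0] = 4. Equivalently: E[X_τ] = 186 · P(hit 186 first) + 0 · P(hit 0 first) = 186 · (4/186) = 4.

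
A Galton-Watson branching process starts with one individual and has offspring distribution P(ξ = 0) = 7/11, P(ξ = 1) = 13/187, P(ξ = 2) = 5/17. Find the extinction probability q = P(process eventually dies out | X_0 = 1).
q = 1

Mean offspring μ = 0·7/11 + 1·13/187 + 2·5/17 = 123/187 ≤ 1. For μ ≤ 1 with offspring not concentrated at 1, the Galton-Watson process goes extinct almost surely, so q = 1.
(Algebraic check: The pgf is f(s) = 7/11 + 13/187·s + 5/17·s². The extinction probability q is the smallest fixed point of f in [0, 1]. Setting s = f(s):
  5/17·s² + (13/187 − 1)·s + 7/11 = 0
  5/17·s² − (7/11 + 5/17)·s + 7/11 = 0
which factors as (s − 1)·(5/17·s − 7/11) = 0, giving roots s = 1 and s = (7/11)/(5/17) = 119/55. Since 119/55 ≥ 1, the smallest root in [0, 1] is s = 1.)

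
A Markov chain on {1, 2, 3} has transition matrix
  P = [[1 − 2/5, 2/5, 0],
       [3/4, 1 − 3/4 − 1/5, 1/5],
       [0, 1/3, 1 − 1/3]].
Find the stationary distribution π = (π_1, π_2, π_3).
π = (75/139, 40/139, 24/139)

This is a birth-death chain on three states, which satisfies detailed balance: π_1 · P_{12} = π_2 · P_{21} and π_2 · P_{23} = π_3 · P_{32}.
From π_1 · 2/5 = π_2 · 3/4: π_2/π_1 = (2/5)/(3/4) = 8/15.
From π_2 · 1/5 = π_3 · 1/3: π_3/π_2 = (1/5)/(1/3) = 3/5.
Take π_1 proportional to 1; then unnormalized π = (1, 8/15, 8/25). Normalize by dividing by the sum 139/75:
  π = (75/139, 40/139, 24/139).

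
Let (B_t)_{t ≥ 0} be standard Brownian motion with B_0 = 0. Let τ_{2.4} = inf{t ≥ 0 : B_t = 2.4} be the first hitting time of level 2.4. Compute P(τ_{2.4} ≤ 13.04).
P(τ_{2.4} ≤ 13.04) = 2(1 − Φ(2.4/√13.04)) = 2(1 − Φ(0.6646)) ≈ 0.5063

By the reflection principle for standard BM, P(τ_b ≤ t) = 2 · P(B_t ≥ b). Since B_t ~ N(0, t), P(B_t ≥ 2.4) = 1 − Φ(2.4/√t) = 1 − Φ(2.4/√13.04) = 1 − Φ(0.6646) ≈ 0.25315. Doubling: P(τ_{2.4} ≤ 13.04) ≈ 2 · 0.25315 = 0.50630 ≈ 0.5063.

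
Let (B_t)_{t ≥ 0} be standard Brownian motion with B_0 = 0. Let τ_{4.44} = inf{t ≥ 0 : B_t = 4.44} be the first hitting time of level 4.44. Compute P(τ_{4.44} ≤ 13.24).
P(τ_{4.44} ≤ 13.24) = 2(1 − Φ(4.44/√13.24)) = 2(1 − Φ(1.2202)) ≈ 0.2224

By the reflection principle for standard BM, P(τ_b ≤ t) = 2 · P(B_t ≥ b). Since B_t ~ N(0, t), P(B_t ≥ 4.44) = 1 − Φ(4.44/√t) = 1 − Φ(4.44/√13.24) = 1 − Φ(1.2202) ≈ 0.11119. Doubling: P(τ_{4.44} ≤ 13.24) ≈ 2 · 0.11119 = 0.22238 ≈ 0.2224.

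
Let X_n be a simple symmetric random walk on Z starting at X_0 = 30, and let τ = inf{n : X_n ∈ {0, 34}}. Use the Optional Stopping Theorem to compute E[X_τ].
E[X_τ] = 30

X_n is a martingale and τ is a bounded-mean stopping time (indeed τ is finite a.s. with bounded expectation since the walk is in a bounded region). By the OST, E[X_τ] = E[X_0] = 30. Equivalently: E[X_τ] = 34 · P(hit 34 first) + 0 · P(hit 0 first) = 34 · (30/34) = 30.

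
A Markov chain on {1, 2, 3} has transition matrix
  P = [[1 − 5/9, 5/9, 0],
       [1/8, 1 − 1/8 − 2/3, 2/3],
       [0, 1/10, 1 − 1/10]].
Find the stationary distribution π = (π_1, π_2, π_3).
π = (27/947, 120/947, 800/947)

This is a birth-death chain on three states, which satisfies detailed balance: π_1 · P_{12} = π_2 · P_{21} and π_2 · P_{23} = π_3 · P_{32}.
From π_1 · 5/9 = π_2 · 1/8: π_2/π_1 = (5/9)/(1/8) = 40/9.
From π_2 · 2/3 = π_3 · 1/10: π_3/π_2 = (2/3)/(1/10) = 20/3.
Take π_1 proportional to 1; then unnormalized π = (1, 40/9, 800/27). Normalize by dividing by the sum 947/27:
  π = (27/947, 120/947, 800/947).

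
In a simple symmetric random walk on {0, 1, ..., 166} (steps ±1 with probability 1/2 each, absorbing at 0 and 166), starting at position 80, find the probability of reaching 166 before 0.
P(hit 166 before 0) = 80/166 = 40/83

Let u_k = P(hit 166 before 0 | start at k). Then u_0 = 0, u_166 = 1, and u_k = u_{k-1}/2 + u_{k+1}/2 for 1 ≤ k ≤ 165. This harmonic recurrence is solved by u_k = k/166, giving u_80 = 80/166 = 40/83.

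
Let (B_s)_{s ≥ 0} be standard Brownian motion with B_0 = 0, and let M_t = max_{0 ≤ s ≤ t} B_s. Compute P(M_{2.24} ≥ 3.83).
P(M_{2.24} ≥ 3.83) = 2·P(B_{2.24} ≥ 3.83) = 2(1 − Φ(3.83/√2.24)) ≈ 0.0105

By the reflection principle for Brownian motion, P(M_t ≥ a) = 2 · P(B_t ≥ a) for a ≥ 0. Since B_t ~ N(0, t), P(B_t ≥ 3.83) = 1 − Φ(3.83/√t) = 1 − Φ(3.83/√2.24) = 1 − Φ(2.5590). So
  P(M_{2.24} ≥ 3.83) = 2(1 − Φ(2.5590)) ≈ 0.0105.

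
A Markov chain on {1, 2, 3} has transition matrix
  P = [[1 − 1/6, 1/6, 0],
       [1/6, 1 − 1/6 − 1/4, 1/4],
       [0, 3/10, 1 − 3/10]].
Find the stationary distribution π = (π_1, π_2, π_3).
π = (6/17, 6/17, 5/17)

This is a birth-death chain on three states, which satisfies detailed balance: π_1 · P_{12} = π_2 · P_{21} and π_2 · P_{23} = π_3 · P_{32}.
From π_1 · 1/6 = π_2 · 1/6: π_2/π_1 = (1/6)/(1/6) = 1.
From π_2 · 1/4 = π_3 · 3/10: π_3/π_2 = (1/4)/(3/10) = 5/6.
Take π_1 proportional to 1; then unnormalized π = (1, 1, 5/6). Normalize by dividing by the sum 17/6:
  π = (6/17, 6/17, 5/17).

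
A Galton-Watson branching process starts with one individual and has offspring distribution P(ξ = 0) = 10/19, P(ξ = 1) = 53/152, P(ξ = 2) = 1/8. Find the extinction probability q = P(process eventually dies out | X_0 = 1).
q = 1

Mean offspring μ = 0·10/19 + 1·53/152 + 2·1/8 = 91/152 ≤ 1. For μ ≤ 1 with offspring not concentrated at 1, the Galton-Watson process goes extinct almost surely, so q = 1.
(Algebraic check: The pgf is f(s) = 10/19 + 53/152·s + 1/8·s². The extinction probability q is the smallest fixed point of f in [0, 1]. Setting s = f(s):
  1/8·s² + (53/152 − 1)·s + 10/19 = 0
  1/8·s² − (10/19 + 1/8)·s + 10/19 = 0
which factors as (s − 1)·(1/8·s − 10/19) = 0, giving roots s = 1 and s = (10/19)/(1/8) = 80/19. Since 80/19 ≥ 1, the smallest root in [0, 1] is s = 1.)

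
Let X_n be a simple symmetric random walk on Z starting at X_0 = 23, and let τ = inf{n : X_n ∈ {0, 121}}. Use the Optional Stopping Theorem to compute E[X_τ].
E[X_τ] = 23

X_n is a martingale and τ is a bounded-mean stopping time (indeed τ is finite a.s. with bounded expectation since the walk is in a bounded region). By the OST, E[X_τ] = E[X_0] = 23. Equivalently: E[X_τ] = 121 · P(hit 121 first) + 0 · P(hit 0 first) = 121 · (23/121) = 23.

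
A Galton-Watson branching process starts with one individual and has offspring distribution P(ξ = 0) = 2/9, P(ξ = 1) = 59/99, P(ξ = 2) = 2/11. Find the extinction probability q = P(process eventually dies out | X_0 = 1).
q = 1

Mean offspring μ = 0·2/9 + 1·59/99 + 2·2/11 = 95/99 ≤ 1. For μ ≤ 1 with offspring not concentrated at 1, the Galton-Watson process goes extinct almost surely, so q = 1.
(Algebraic check: The pgf is f(s) = 2/9 + 59/99·s + 2/11·s². The extinction probability q is the smallest fixed point of f in [0, 1]. Setting s = f(s):
  2/11·s² + (59/99 − 1)·s + 2/9 = 0
  2/11·s² − (2/9 + 2/11)·s + 2/9 = 0
which factors as (s − 1)·(2/11·s − 2/9) = 0, giving roots s = 1 and s = (2/9)/(2/11) = 11/9. Since 11/9 ≥ 1, the smallest root in [0, 1] is s = 1.)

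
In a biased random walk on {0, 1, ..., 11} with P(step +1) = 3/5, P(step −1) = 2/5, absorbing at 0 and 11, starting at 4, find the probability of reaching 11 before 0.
P(hit 11 before 0) = (1 − (2/3)^4) / (1 − (2/3)^11) = 142155/175099

Let u_k denote P(reach 11 before 0 | start at k). Boundary: u_0 = 0, u_11 = 1. Recurrence: u_k = 3/5·u_{k+1} + 2/5·u_{k-1} for 1 ≤ k ≤ 10. Try u_k = A + B·r^k with r = q/p = (2/5)/(3/5) = 2/3. Substitution satisfies the recurrence; boundary conditions give:
  u_k = (1 − r^k) / (1 − r^N) = (1 − (2/3)^4) / (1 − (2/3)^11) = 142155/175099.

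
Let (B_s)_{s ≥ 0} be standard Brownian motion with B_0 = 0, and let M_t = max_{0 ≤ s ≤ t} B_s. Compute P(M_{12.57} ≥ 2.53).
P(M_{12.57} ≥ 2.53) = 2·P(B_{12.57} ≥ 2.53) = 2(1 − Φ(2.53/√12.57)) ≈ 0.4755

By the reflection principle for Brownian motion, P(M_t ≥ a) = 2 · P(B_t ≥ a) for a ≥ 0. Since B_t ~ N(0, t), P(B_t ≥ 2.53) = 1 − Φ(2.53/√t) = 1 − Φ(2.53/√12.57) = 1 − Φ(0.7136). So
  P(M_{12.57} ≥ 2.53) = 2(1 − Φ(0.7136)) ≈ 0.4755.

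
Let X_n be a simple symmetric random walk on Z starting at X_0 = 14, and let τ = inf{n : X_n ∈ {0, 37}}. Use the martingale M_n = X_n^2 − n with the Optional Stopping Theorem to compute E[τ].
E[τ] = 322

M_n = X_n^2 − n is a martingale (since E[X_{n+1}^2 | F_n] = X_n^2 + 1). By OST (τ has finite mean in a bounded region), E[M_τ] = E[M_0] = X_0^2 − 0 = 14^2 = 196. Also E[M_τ] = E[X_τ^2] − E[τ]. The walk exits at 0 or 37, with P(hit 37 first) = 14/37, so E[X_τ^2] = 37^2 · 14/37 + 0 = 518. Thus E[τ] = E[X_τ^2] − E[M_τ] = 518 − 196 = 322 = 14(37 − 14) = 322.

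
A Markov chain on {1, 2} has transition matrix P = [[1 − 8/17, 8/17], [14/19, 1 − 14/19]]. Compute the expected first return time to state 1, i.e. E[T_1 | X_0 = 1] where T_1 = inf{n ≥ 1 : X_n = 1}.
E[T_1 | X_0 = 1] = 1/π_1 = 195/119

For an irreducible recurrent Markov chain with stationary distribution π, E[T_i | X_0 = i] = 1/π_i (Kac's formula). Here π_1 = (14/19)/(8/17 + 14/19) = (14/19)/(390/323) = 119/195, so E[T_1 | X_0 = 1] = 1/π_1 = (8/17 + 14/19)/(14/19) = (390/323)/(14/19) = 195/119.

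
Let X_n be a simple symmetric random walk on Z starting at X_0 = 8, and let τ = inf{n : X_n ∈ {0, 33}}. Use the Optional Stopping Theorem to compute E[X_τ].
E[X_τ] = 8

X_n is a martingale and τ is a bounded-mean stopping time (indeed τ is finite a.s. with bounded expectation since the walk is in a bounded region). By the OST, E[X_τ] = E[X_0] = 8. Equivalently: E[X_τ] = 33 · P(hit 33 first) + 0 · P(hit 0 first) = 33 · (8/33) = 8.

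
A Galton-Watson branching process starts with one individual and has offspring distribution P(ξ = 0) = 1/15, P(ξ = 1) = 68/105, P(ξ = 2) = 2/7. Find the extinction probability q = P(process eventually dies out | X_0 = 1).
q = 7/30

The pgf is f(s) = 1/15 + 68/105·s + 2/7·s². The extinction probability q is the smallest fixed point of f in [0, 1]. Setting s = f(s):
  2/7·s² + (68/105 − 1)·s + 1/15 = 0
  2/7·s² − (1/15 + 2/7)·s + 1/15 = 0
which factors as (s − 1)·(2/7·s − 1/15) = 0, giving roots s = 1 and s = (1/15)/(2/7) = 7/30.
Mean offspring μ = 68/105 + 2·2/7 = 128/105 > 1 (supercritical), so q < 1. The extinction probability is the smaller root: q = (1/15)/(2/7) = 7/30.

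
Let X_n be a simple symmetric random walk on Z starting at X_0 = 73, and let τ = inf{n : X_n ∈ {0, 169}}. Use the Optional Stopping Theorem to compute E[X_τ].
E[X_τ] = 73

X_n is a martingale and τ is a bounded-mean stopping time (indeed τ is finite a.s. with bounded expectation since the walk is in a bounded region). By the OST, E[X_τ] = E[X_0] = 73. Equivalently: E[X_τ] = 169 · P(hit 169 first) + 0 · P(hit 0 first) = 169 · (73/169) = 73.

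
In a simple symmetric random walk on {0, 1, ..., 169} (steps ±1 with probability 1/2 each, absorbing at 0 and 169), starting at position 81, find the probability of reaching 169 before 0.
P(hit 169 before 0) = 81/169

Let u_k = P(hit 169 before 0 | start at k). Then u_0 = 0, u_169 = 1, and u_k = u_{k-1}/2 + u_{k+1}/2 for 1 ≤ k ≤ 168. This harmonic recurrence is solved by u_k = k/169, giving u_81 = 81/169.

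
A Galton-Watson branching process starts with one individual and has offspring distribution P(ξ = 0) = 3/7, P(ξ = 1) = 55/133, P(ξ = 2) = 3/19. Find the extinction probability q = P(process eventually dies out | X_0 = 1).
q = 1

Mean offspring μ = 0·3/7 + 1·55/133 + 2·3/19 = 97/133 ≤ 1. For μ ≤ 1 with offspring not concentrated at 1, the Galton-Watson process goes extinct almost surely, so q = 1.
(Algebraic check: The pgf is f(s) = 3/7 + 55/133·s + 3/19·s². The extinction probability q is the smallest fixed point of f in [0, 1]. Setting s = f(s):
  3/19·s² + (55/133 − 1)·s + 3/7 = 0
  3/19·s² − (3/7 + 3/19)·s + 3/7 = 0
which factors as (s − 1)·(3/19·s − 3/7) = 0, giving roots s = 1 and s = (3/7)/(3/19) = 19/7. Since 19/7 ≥ 1, the smallest root in [0, 1] is s = 1.)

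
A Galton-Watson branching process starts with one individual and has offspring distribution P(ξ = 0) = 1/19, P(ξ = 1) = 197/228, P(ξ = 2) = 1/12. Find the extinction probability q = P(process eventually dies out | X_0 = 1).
q = 12/19

The pgf is f(s) = 1/19 + 197/228·s + 1/12·s². The extinction probability q is the smallest fixed point of f in [0, 1]. Setting s = f(s):
  1/12·s² + (197/228 − 1)·s + 1/19 = 0
  1/12·s² − (1/19 + 1/12)·s + 1/19 = 0
which factors as (s − 1)·(1/12·s − 1/19) = 0, giving roots s = 1 and s = (1/19)/(1/12) = 12/19.
Mean offspring μ = 197/228 + 2·1/12 = 235/228 > 1 (supercritical), so q < 1. The extinction probability is the smaller root: q = (1/19)/(1/12) = 12/19.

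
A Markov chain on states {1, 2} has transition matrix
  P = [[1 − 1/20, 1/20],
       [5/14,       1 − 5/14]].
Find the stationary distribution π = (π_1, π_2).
π_1 = 50/57, π_2 = 7/57

Solve πP = π with π_1 + π_2 = 1. From πP = π: π_1 · (1 − 1/20) + π_2 · 5/14 = π_1 ⇒ π_2 · 5/14 = π_1 · 1/20 ⇒ π_2/π_1 = (1/20)/(5/14) = 7/50. Together with π_1 + π_2 = 1:
  π_1 = (5/14)/(1/20 + 5/14) = (5/14)/(57/140) = 50/57,
  π_2 = (1/20)/(1/20 + 5/14) = (1/20)/(57/140) = 7/57.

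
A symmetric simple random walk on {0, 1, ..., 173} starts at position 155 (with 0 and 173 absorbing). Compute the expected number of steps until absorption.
E[τ | X_0 = 155] = 2790

Let v_k = E[τ | X_0 = k]. Boundary: v_0 = v_173 = 0. Recurrence: v_k = 1 + (v_{k-1} + v_{k+1})/2 for 1 ≤ k ≤ 172. The particular solution to v_k − (v_{k-1} + v_{k+1})/2 = 1 is v_k = −k^2. Adding homogeneous solution A + B k and matching boundaries gives v_k = k (173 − k). Substituting k = 155: v_155 = 155 · 18 = 2790.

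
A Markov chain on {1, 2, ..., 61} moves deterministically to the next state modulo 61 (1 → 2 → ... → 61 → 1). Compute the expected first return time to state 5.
E[T_5 | X_0 = 5] = 61

The chain cycles deterministically, so starting at state 5 it returns in exactly 61 steps. Equivalently, the stationary distribution is uniform π_j = 1/61 for every state j, so by Kac's formula E[T_5] = 1/π_5 = 61.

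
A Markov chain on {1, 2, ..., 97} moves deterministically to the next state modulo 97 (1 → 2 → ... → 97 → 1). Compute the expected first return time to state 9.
E[T_9 | X_0 = 9] = 97

The chain cycles deterministically, so starting at state 9 it returns in exactly 97 steps. Equivalently, the stationary distribution is uniform π_j = 1/97 for every state j, so by Kac's formula E[T_9] = 1/π_9 = 97.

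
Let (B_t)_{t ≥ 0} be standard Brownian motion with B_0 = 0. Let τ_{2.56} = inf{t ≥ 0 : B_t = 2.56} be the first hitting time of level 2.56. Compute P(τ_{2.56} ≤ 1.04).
P(τ_{2.56} ≤ 1.04) = 2(1 − Φ(2.56/√1.04)) = 2(1 − Φ(2.5103)) ≈ 0.0121

By the reflection principle for standard BM, P(τ_b ≤ t) = 2 · P(B_t ≥ b). Since B_t ~ N(0, t), P(B_t ≥ 2.56) = 1 − Φ(2.56/√t) = 1 − Φ(2.56/√1.04) = 1 − Φ(2.5103) ≈ 0.00603. Doubling: P(τ_{2.56} ≤ 1.04) ≈ 2 · 0.00603 = 0.01206 ≈ 0.0121.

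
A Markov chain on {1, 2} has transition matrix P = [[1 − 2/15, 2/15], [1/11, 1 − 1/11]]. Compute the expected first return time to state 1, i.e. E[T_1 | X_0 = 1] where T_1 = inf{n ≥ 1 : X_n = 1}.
E[T_1 | X_0 = 1] = 1/π_1 = 37/15

For an irreducible recurrent Markov chain with stationary distribution π, E[T_i | X_0 = i] = 1/π_i (Kac's formula). Here π_1 = (1/11)/(2/15 + 1/11) = (1/11)/(37/165) = 15/37, so E[T_1 | X_0 = 1] = 1/π_1 = (2/15 + 1/11)/(1/11) = (37/165)/(1/11) = 37/15.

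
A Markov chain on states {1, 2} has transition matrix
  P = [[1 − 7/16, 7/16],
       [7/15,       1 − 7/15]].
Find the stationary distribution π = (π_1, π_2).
π_1 = 16/31, π_2 = 15/31

Solve πP = π with π_1 + π_2 = 1. From πP = π: π_1 · (1 − 7/16) + π_2 · 7/15 = π_1 ⇒ π_2 · 7/15 = π_1 · 7/16 ⇒ π_2/π_1 = (7/16)/(7/15) = 15/16. Together with π_1 + π_2 = 1:
  π_1 = (7/15)/(7/16 + 7/15) = (7/15)/(217/240) = 16/31,
  π_2 = (7/16)/(7/16 + 7/15) = (7/16)/(217/240) = 15/31.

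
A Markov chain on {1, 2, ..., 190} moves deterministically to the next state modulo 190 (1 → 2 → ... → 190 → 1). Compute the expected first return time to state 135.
E[T_135 | X_0 = 135] = 190

The chain cycles deterministically, so starting at state 135 it returns in exactly 190 steps. Equivalently, the stationary distribution is uniform π_j = 1/190 for every state j, so by Kac's formula E[T_135] = 1/π_135 = 190.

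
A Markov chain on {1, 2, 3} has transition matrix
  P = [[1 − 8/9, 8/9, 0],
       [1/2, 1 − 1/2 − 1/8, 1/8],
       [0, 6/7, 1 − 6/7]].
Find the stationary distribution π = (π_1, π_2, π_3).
π = (27/82, 24/41, 7/82)

This is a birth-death chain on three states, which satisfies detailed balance: π_1 · P_{12} = π_2 · P_{21} and π_2 · P_{23} = π_3 · P_{32}.
From π_1 · 8/9 = π_2 · 1/2: π_2/π_1 = (8/9)/(1/2) = 16/9.
From π_2 · 1/8 = π_3 · 6/7: π_3/π_2 = (1/8)/(6/7) = 7/48.
Take π_1 proportional to 1; then unnormalized π = (1, 16/9, 7/27). Normalize by dividing by the sum 82/27:
  π = (27/82, 24/41, 7/82).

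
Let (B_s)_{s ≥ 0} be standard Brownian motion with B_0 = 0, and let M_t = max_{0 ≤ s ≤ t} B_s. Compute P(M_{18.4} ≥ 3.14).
P(M_{18.4} ≥ 3.14) = 2·P(B_{18.4} ≥ 3.14) = 2(1 − Φ(3.14/√18.4)) ≈ 0.4642

By the reflection principle for Brownian motion, P(M_t ≥ a) = 2 · P(B_t ≥ a) for a ≥ 0. Since B_t ~ N(0, t), P(B_t ≥ 3.14) = 1 − Φ(3.14/√t) = 1 − Φ(3.14/√18.4) = 1 − Φ(0.7320). So
  P(M_{18.4} ≥ 3.14) = 2(1 − Φ(0.7320)) ≈ 0.4642.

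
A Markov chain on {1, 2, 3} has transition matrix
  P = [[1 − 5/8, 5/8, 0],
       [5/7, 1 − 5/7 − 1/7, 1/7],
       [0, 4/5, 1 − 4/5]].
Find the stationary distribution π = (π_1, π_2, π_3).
π = (32/65, 28/65, 1/13)

This is a birth-death chain on three states, which satisfies detailed balance: π_1 · P_{12} = π_2 · P_{21} and π_2 · P_{23} = π_3 · P_{32}.
From π_1 · 5/8 = π_2 · 5/7: π_2/π_1 = (5/8)/(5/7) = 7/8.
From π_2 · 1/7 = π_3 · 4/5: π_3/π_2 = (1/7)/(4/5) = 5/28.
Take π_1 proportional to 1; then unnormalized π = (1, 7/8, 5/32). Normalize by dividing by the sum 65/32:
  π = (32/65, 28/65, 1/13).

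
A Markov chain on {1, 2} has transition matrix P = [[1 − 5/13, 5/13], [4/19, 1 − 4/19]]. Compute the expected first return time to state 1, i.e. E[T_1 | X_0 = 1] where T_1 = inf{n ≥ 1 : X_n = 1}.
E[T_1 | X_0 = 1] = 1/π_1 = 147/52

For an irreducible recurrent Markov chain with stationary distribution π, E[T_i | X_0 = i] = 1/π_i (Kac's formula). Here π_1 = (4/19)/(5/13 + 4/19) = (4/19)/(147/247) = 52/147, so E[T_1 | X_0 = 1] = 1/π_1 = (5/13 + 4/19)/(4/19) = (147/247)/(4/19) = 147/52.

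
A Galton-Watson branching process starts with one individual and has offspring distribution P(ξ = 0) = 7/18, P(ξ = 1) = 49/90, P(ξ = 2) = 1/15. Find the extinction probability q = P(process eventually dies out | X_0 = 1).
q = 1

Mean offspring μ = 0·7/18 + 1·49/90 + 2·1/15 = 61/90 ≤ 1. For μ ≤ 1 with offspring not concentrated at 1, the Galton-Watson process goes extinct almost surely, so q = 1.
(Algebraic check: The pgf is f(s) = 7/18 + 49/90·s + 1/15·s². The extinction probability q is the smallest fixed point of f in [0, 1]. Setting s = f(s):
  1/15·s² + (49/90 − 1)·s + 7/18 = 0
  1/15·s² − (7/18 + 1/15)·s + 7/18 = 0
which factors as (s − 1)·(1/15·s − 7/18) = 0, giving roots s = 1 and s = (7/18)/(1/15) = 35/6. Since 35/6 ≥ 1, the smallest root in [0, 1] is s = 1.)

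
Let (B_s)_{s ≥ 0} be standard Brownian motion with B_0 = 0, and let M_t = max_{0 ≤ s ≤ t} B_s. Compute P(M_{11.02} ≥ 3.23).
P(M_{11.02} ≥ 3.23) = 2·P(B_{11.02} ≥ 3.23) = 2(1 − Φ(3.23/√11.02)) ≈ 0.3306

By the reflection principle for Brownian motion, P(M_t ≥ a) = 2 · P(B_t ≥ a) for a ≥ 0. Since B_t ~ N(0, t), P(B_t ≥ 3.23) = 1 − Φ(3.23/√t) = 1 − Φ(3.23/√11.02) = 1 − Φ(0.9730). So
  P(M_{11.02} ≥ 3.23) = 2(1 − Φ(0.9730)) ≈ 0.3306.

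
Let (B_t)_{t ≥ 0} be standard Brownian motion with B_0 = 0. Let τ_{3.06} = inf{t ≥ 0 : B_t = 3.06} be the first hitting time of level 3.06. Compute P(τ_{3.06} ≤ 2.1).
P(τ_{3.06} ≤ 2.1) = 2(1 − Φ(3.06/√2.1)) = 2(1 − Φ(2.1116)) ≈ 0.0347

By the reflection principle for standard BM, P(τ_b ≤ t) = 2 · P(B_t ≥ b). Since B_t ~ N(0, t), P(B_t ≥ 3.06) = 1 − Φ(3.06/√t) = 1 − Φ(3.06/√2.1) = 1 − Φ(2.1116) ≈ 0.01736. Doubling: P(τ_{3.06} ≤ 2.1) ≈ 2 · 0.01736 = 0.03472 ≈ 0.0347.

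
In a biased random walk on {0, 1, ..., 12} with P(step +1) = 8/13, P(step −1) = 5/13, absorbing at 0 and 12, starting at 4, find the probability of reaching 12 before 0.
P(hit 12 before 0) = (1 − (5/8)^4) / (1 − (5/8)^12) = 16777216/19727841

Let u_k denote P(reach 12 before 0 | start at k). Boundary: u_0 = 0, u_12 = 1. Recurrence: u_k = 8/13·u_{k+1} + 5/13·u_{k-1} for 1 ≤ k ≤ 11. Try u_k = A + B·r^k with r = q/p = (5/13)/(8/13) = 5/8. Substitution satisfies the recurrence; boundary conditions give:
  u_k = (1 − r^k) / (1 − r^N) = (1 − (5/8)^4) / (1 − (5/8)^12) = 16777216/19727841.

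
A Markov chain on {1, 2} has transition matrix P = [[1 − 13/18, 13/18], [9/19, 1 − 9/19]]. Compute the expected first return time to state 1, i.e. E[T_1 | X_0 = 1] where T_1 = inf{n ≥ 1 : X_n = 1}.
E[T_1 | X_0 = 1] = 1/π_1 = 409/162

For an irreducible recurrent Markov chain with stationary distribution π, E[T_i | X_0 = i] = 1/π_i (Kac's formula). Here π_1 = (9/19)/(13/18 + 9/19) = (9/19)/(409/342) = 162/409, so E[T_1 | X_0 = 1] = 1/π_1 = (13/18 + 9/19)/(9/19) = (409/342)/(9/19) = 409/162.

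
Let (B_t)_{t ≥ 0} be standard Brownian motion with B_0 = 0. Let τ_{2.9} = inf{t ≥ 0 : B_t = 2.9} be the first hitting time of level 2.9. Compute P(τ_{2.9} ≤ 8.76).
P(τ_{2.9} ≤ 8.76) = 2(1 − Φ(2.9/√8.76)) = 2(1 − Φ(0.9798)) ≈ 0.3272

By the reflection principle for standard BM, P(τ_b ≤ t) = 2 · P(B_t ≥ b). Since B_t ~ N(0, t), P(B_t ≥ 2.9) = 1 − Φ(2.9/√t) = 1 − Φ(2.9/√8.76) = 1 − Φ(0.9798) ≈ 0.16359. Doubling: P(τ_{2.9} ≤ 8.76) ≈ 2 · 0.16359 = 0.32718 ≈ 0.3272.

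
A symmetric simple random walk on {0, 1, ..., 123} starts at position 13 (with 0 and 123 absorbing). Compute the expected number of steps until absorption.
E[τ | X_0 = 13] = 1430

Let v_k = E[τ | X_0 = k]. Boundary: v_0 = v_123 = 0. Recurrence: v_k = 1 + (v_{k-1} + v_{k+1})/2 for 1 ≤ k ≤ 122. The particular solution to v_k − (v_{k-1} + v_{k+1})/2 = 1 is v_k = −k^2. Adding homogeneous solution A + B k and matching boundaries gives v_k = k (123 − k). Substituting k = 13: v_13 = 13 · 110 = 1430.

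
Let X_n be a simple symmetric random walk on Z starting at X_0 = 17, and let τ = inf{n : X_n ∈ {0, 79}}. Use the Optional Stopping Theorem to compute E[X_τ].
E[X_τ] = 17

X_n is a martingale and τ is a bounded-mean stopping time (indeed τ is finite a.s. with bounded expectation since the walk is in a bounded region). By the OST, E[X_τ] = E[X_0] = 17. Equivalently: E[X_τ] = 79 · P(hit 79 first) + 0 · P(hit 0 first) = 79 · (17/79) = 17.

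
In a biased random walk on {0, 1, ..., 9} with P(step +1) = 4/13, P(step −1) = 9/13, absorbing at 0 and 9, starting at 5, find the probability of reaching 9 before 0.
P(hit 9 before 0) = (1 − (9/4)^5) / (1 − (9/4)^9) = 2970880/77431669

Let u_k denote P(reach 9 before 0 | start at k). Boundary: u_0 = 0, u_9 = 1. Recurrence: u_k = 4/13·u_{k+1} + 9/13·u_{k-1} for 1 ≤ k ≤ 8. Try u_k = A + B·r^k with r = q/p = (9/13)/(4/13) = 9/4. Substitution satisfies the recurrence; boundary conditions give:
  u_k = (1 − r^k) / (1 − r^N) = (1 − (9/4)^5) / (1 − (9/4)^9) = 2970880/77431669.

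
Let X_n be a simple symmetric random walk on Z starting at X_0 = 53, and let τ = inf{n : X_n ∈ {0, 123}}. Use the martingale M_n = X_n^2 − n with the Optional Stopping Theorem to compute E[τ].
E[τ] = 3710

M_n = X_n^2 − n is a martingale (since E[X_{n+1}^2 | F_n] = X_n^2 + 1). By OST (τ has finite mean in a bounded region), E[M_τ] = E[M_0] = X_0^2 − 0 = 53^2 = 2809. Also E[M_τ] = E[X_τ^2] − E[τ]. The walk exits at 0 or 123, with P(hit 123 first) = 53/123, so E[X_τ^2] = 123^2 · 53/123 + 0 = 6519. Thus E[τ] = E[X_τ^2] − E[M_τ] = 6519 − 2809 = 3710 = 53(123 − 53) = 3710.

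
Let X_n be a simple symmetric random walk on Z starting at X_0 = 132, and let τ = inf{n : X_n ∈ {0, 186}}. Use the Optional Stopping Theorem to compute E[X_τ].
E[X_τ] = 132

X_n is a martingale and τ is a bounded-mean stopping time (indeed τ is finite a.s. with bounded expectation since the walk is in a bounded region). By the OST, E[X_τ] = E[X_0] = 132. Equivalently: E[X_τ] = 186 · P(hit 186 first) + 0 · P(hit 0 first) = 186 · (132/186) = 132.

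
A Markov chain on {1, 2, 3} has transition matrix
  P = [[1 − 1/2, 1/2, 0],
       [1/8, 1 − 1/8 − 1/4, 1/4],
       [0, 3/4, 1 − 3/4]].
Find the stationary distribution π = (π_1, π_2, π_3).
π = (3/19, 12/19, 4/19)

This is a birth-death chain on three states, which satisfies detailed balance: π_1 · P_{12} = π_2 · P_{21} and π_2 · P_{23} = π_3 · P_{32}.
From π_1 · 1/2 = π_2 · 1/8: π_2/π_1 = (1/2)/(1/8) = 4.
From π_2 · 1/4 = π_3 · 3/4: π_3/π_2 = (1/4)/(3/4) = 1/3.
Take π_1 proportional to 1; then unnormalized π = (1, 4, 4/3). Normalize by dividing by the sum 19/3:
  π = (3/19, 12/19, 4/19).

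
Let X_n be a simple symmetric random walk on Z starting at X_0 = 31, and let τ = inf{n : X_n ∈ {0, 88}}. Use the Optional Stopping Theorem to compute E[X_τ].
E[X_τ] = 31

X_n is a martingale and τ is a bounded-mean stopping time (indeed τ is finite a.s. with bounded expectation since the walk is in a bounded region). By the OST, E[X_τ] = E[X_0] = 31. Equivalently: E[X_τ] = 88 · P(hit 88 first) + 0 · P(hit 0 first) = 88 · (31/88) = 31.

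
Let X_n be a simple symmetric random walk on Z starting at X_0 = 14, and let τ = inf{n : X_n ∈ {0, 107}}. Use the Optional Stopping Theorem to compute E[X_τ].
E[X_τ] = 14

X_n is a martingale and τ is a bounded-mean stopping time (indeed τ is finite a.s. with bounded expectation since the walk is in a bounded region). By the OST, E[X_τ] = E[X_0] = 14. Equivalently: E[X_τ] = 107 · P(hit 107 first) + 0 · P(hit 0 first) = 107 · (14/107) = 14.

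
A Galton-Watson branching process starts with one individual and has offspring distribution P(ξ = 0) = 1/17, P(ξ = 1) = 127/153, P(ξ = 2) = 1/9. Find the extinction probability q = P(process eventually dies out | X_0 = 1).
q = 9/17

The pgf is f(s) = 1/17 + 127/153·s + 1/9·s². The extinction probability q is the smallest fixed point of f in [0, 1]. Setting s = f(s):
  1/9·s² + (127/153 − 1)·s + 1/17 = 0
  1/9·s² − (1/17 + 1/9)·s + 1/17 = 0
which factors as (s − 1)·(1/9·s − 1/17) = 0, giving roots s = 1 and s = (1/17)/(1/9) = 9/17.
Mean offspring μ = 127/153 + 2·1/9 = 161/153 > 1 (supercritical), so q < 1. The extinction probability is the smaller root: q = (1/17)/(1/9) = 9/17.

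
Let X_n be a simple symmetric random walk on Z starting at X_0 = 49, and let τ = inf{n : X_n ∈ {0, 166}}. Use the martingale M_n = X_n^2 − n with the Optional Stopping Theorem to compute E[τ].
E[τ] = 5733

M_n = X_n^2 − n is a martingale (since E[X_{n+1}^2 | F_n] = X_n^2 + 1). By OST (τ has finite mean in a bounded region), E[M_τ] = E[M_0] = X_0^2 − 0 = 49^2 = 2401. Also E[M_τ] = E[X_τ^2] − E[τ]. The walk exits at 0 or 166, with P(hit 166 first) = 49/166, so E[X_τ^2] = 166^2 · 49/166 + 0 = 8134. Thus E[τ] = E[X_τ^2] − E[M_τ] = 8134 − 2401 = 5733 = 49(166 − 49) = 5733.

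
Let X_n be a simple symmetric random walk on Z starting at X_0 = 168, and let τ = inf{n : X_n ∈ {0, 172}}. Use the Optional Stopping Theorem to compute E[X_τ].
E[X_τ] = 168

X_n is a martingale and τ is a bounded-mean stopping time (indeed τ is finite a.s. with bounded expectation since the walk is in a bounded region). By the OST, E[X_τ] = E[X_0] = 168. Equivalently: E[X_τ] = 172 · P(hit 172 first) + 0 · P(hit 0 first) = 172 · (168/172) = 168.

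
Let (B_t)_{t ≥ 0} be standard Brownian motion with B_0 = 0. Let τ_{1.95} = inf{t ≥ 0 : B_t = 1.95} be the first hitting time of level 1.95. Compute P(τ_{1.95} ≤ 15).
P(τ_{1.95} ≤ 15) = 2(1 − Φ(1.95/√15)) = 2(1 − Φ(0.5035)) ≈ 0.6146

By the reflection principle for standard BM, P(τ_b ≤ t) = 2 · P(B_t ≥ b). Since B_t ~ N(0, t), P(B_t ≥ 1.95) = 1 − Φ(1.95/√t) = 1 − Φ(1.95/√15) = 1 − Φ(0.5035) ≈ 0.30731. Doubling: P(τ_{1.95} ≤ 15) ≈ 2 · 0.30731 = 0.61462 ≈ 0.6146.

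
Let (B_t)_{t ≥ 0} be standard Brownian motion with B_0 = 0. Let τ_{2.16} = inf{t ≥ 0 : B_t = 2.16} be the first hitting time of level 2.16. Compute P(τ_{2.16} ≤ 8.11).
P(τ_{2.16} ≤ 8.11) = 2(1 − Φ(2.16/√8.11)) = 2(1 − Φ(0.7585)) ≈ 0.4482

By the reflection principle for standard BM, P(τ_b ≤ t) = 2 · P(B_t ≥ b). Since B_t ~ N(0, t), P(B_t ≥ 2.16) = 1 − Φ(2.16/√t) = 1 − Φ(2.16/√8.11) = 1 − Φ(0.7585) ≈ 0.22408. Doubling: P(τ_{2.16} ≤ 8.11) ≈ 2 · 0.22408 = 0.44816 ≈ 0.4482.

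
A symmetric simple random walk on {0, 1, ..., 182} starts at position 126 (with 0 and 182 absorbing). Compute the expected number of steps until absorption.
E[τ | X_0 = 126] = 7056

Let v_k = E[τ | X_0 = k]. Boundary: v_0 = v_182 = 0. Recurrence: v_k = 1 + (v_{k-1} + v_{k+1})/2 for 1 ≤ k ≤ 181. The particular solution to v_k − (v_{k-1} + v_{k+1})/2 = 1 is v_k = −k^2. Adding homogeneous solution A + B k and matching boundaries gives v_k = k (182 − k). Substituting k = 126: v_126 = 126 · 56 = 7056.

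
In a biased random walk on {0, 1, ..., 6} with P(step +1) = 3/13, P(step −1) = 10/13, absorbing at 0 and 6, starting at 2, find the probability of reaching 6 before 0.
P(hit 6 before 0) = (1 − (10/3)^2) / (1 − (10/3)^6) = 81/10981

Let u_k denote P(reach 6 before 0 | start at k). Boundary: u_0 = 0, u_6 = 1. Recurrence: u_k = 3/13·u_{k+1} + 10/13·u_{k-1} for 1 ≤ k ≤ 5. Try u_k = A + B·r^k with r = q/p = (10/13)/(3/13) = 10/3. Substitution satisfies the recurrence; boundary conditions give:
  u_k = (1 − r^k) / (1 − r^N) = (1 − (10/3)^2) / (1 − (10/3)^6) = 81/10981.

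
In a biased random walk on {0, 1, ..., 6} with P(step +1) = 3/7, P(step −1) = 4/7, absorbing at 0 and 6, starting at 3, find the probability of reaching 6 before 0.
P(hit 6 before 0) = (1 − (4/3)^3) / (1 − (4/3)^6) = 27/91

Let u_k denote P(reach 6 before 0 | start at k). Boundary: u_0 = 0, u_6 = 1. Recurrence: u_k = 3/7·u_{k+1} + 4/7·u_{k-1} for 1 ≤ k ≤ 5. Try u_k = A + B·r^k with r = q/p = (4/7)/(3/7) = 4/3. Substitution satisfies the recurrence; boundary conditions give:
  u_k = (1 − r^k) / (1 − r^N) = (1 − (4/3)^3) / (1 − (4/3)^6) = 27/91.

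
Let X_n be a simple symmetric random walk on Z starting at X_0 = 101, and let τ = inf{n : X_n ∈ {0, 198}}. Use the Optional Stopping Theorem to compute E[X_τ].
E[X_τ] = 101

X_n is a martingale and τ is a bounded-mean stopping time (indeed τ is finite a.s. with bounded expectation since the walk is in a bounded region). By the OST, E[X_τ] = E[X_0] = 101. Equivalently: E[X_τ] = 198 · P(hit 198 first) + 0 · P(hit 0 first) = 198 · (101/198) = 101.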